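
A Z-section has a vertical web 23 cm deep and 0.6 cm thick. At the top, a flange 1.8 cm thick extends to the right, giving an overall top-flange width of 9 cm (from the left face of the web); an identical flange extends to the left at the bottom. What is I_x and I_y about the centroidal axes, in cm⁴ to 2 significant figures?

I_x ≈ 4000 cm⁴, I_y ≈ 790 cm⁴

Treat the section as a set of non-overlapping primitives; coordinates are from the bounding-box lower-left.
Web: 0.6 × 23, A = 13.8 cm², y = 11.5 cm, Ī = 608.4 cm⁴.
Top flange (beyond web): 8.4 × 1.8, A = 15.12 cm², y = 22.1 cm, Ī = 4.082 cm⁴.
Bottom flange (beyond web): 8.4 × 1.8, A = 15.12 cm², y = 0.9 cm, Ī = 4.082 cm⁴.
Centroid: ȳ = ΣA·y / ΣA = 11.5 cm.
Transfer each piece to the centroidal x-axis using Ī + A·d² with d = y − 11.5:
  web: d = 0 cm → contributes +608.4 cm⁴
  top flange (beyond web): d = 10.6 cm → contributes +1 703 cm⁴
  bottom flange (beyond web): d = -10.6 cm → contributes +1 703 cm⁴
Total I = 4 014 cm⁴.
For the y-axis: x̄ = 8.7 cm.
Repeating about the centroidal y-axis gives I_y = 790.6 cm⁴.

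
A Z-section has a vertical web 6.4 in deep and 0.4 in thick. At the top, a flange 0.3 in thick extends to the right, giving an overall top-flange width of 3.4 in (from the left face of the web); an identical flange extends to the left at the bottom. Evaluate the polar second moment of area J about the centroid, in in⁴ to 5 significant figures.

J ≈ 32.082 in⁴

Break the section into simple shapes (no overlaps), measuring from the bottom-left corner of the bounding box.
Web: 0.4 × 6.4, A = 2.56 in², y = 3.2 in, Ī = 8.738133 in⁴.
Top flange (beyond web): 3 × 0.3, A = 0.9 in², y = 6.25 in, Ī = 0.00675 in⁴.
Bottom flange (beyond web): 3 × 0.3, A = 0.9 in², y = 0.15 in, Ī = 0.00675 in⁴.
Centroid: ȳ = ΣA·y / ΣA = 3.2 in.
Transfer each piece to the centroidal x-axis using Ī + A·d² with d = y − 3.2:
  web: d = 0 in → contributes +8.738133 in⁴
  top flange (beyond web): d = 3.05 in → contributes +8.379 in⁴
  bottom flange (beyond web): d = -3.05 in → contributes +8.379 in⁴
Total I = 25.49613 in⁴.
For the y-axis: x̄ = 3.2 in.
Repeating about the centroidal y-axis gives I_y = 6.586133 in⁴.
Polar second moment: J = I_x + I_y = 32.08227 in⁴.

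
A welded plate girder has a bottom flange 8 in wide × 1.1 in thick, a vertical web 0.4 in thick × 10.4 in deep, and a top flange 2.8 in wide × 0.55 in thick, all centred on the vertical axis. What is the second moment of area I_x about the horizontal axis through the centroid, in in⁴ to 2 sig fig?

Treat the section as a set of non-overlapping primitives; coordinates are from the bounding-box lower-left.
Bottom plate: 8 × 1.1, A = 8.8 in², y = 0.55 in, Ī = 0.8873 in⁴.
Web plate: 0.4 × 10.4, A = 4.16 in², y = 6.3 in, Ī = 37.5 in⁴.
Top plate: 2.8 × 0.55, A = 1.54 in², y = 11.78 in, Ī = 0.03882 in⁴.
Centroid: ȳ = ΣA·y / ΣA = 3.392 in.
Transfer each piece to the horizontal axis through the centroid using Ī + A·d² with d = y − 3.392:
  bottom plate: d = -2.842 in → contributes +71.96 in⁴
  web plate: d = 2.908 in → contributes +72.68 in⁴
  top plate: d = 8.383 in → contributes +108.3 in⁴
Total I = 252.9 in⁴.

I_x ≈ 250 in⁴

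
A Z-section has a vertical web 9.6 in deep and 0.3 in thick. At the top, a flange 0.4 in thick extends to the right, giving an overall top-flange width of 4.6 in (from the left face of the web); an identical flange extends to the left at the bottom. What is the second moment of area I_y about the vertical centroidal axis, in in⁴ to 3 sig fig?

I_y ≈ 23.5 in⁴

Break the section into simple shapes (no overlaps), measuring from the bottom-left corner of the bounding box.
Web: 0.3 × 9.6, A = 2.88 in², x = 4.45 in, Ī = 0.0216 in⁴.
Top flange (beyond web): 4.3 × 0.4, A = 1.72 in², x = 6.75 in, Ī = 2.6502 in⁴.
Bottom flange (beyond web): 4.3 × 0.4, A = 1.72 in², x = 2.15 in, Ī = 2.6502 in⁴.
Centroid: x̄ = ΣA·x / ΣA = 4.45 in.
Transfer each piece to the vertical centroidal axis using Ī + A·d² with d = x − 4.45:
  web: d = 0 in → contributes +0.0216 in⁴
  top flange (beyond web): d = 2.3 in → contributes +11.749 in⁴
  bottom flange (beyond web): d = -2.3 in → contributes +11.749 in⁴
Total I = 23.52 in⁴.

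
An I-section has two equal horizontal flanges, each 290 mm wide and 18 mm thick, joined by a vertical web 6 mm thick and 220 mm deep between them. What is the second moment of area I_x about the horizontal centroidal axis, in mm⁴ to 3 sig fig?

I_x ≈ 1.53 × 10⁸ mm⁴

Split into non-overlapping primitives; take the origin at the lower-left of the bounding box.
Bottom flange: 290 × 18, A = 5 220 mm², y = 9 mm, Ī = 140 940 mm⁴.
Web: 6 × 220, A = 1 320 mm², y = 128 mm, Ī = 5 324 000 mm⁴.
Top flange: 290 × 18, A = 5 220 mm², y = 247 mm, Ī = 140 940 mm⁴.
By symmetry the centroid is at mid-height, ȳ = 128 mm.
Transfer each piece to the horizontal centroidal axis using Ī + A·d² with d = y − 128:
  bottom flange: d = -119 mm → contributes +74 061 360 mm⁴
  web: d = 0 mm → contributes +5 324 000 mm⁴
  top flange: d = 119 mm → contributes +74 061 360 mm⁴
Total I = 153 446 720 mm⁴.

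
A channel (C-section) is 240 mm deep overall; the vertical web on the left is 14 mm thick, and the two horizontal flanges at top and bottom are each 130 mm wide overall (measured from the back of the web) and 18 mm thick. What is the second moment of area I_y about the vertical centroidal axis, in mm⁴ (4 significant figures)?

I_y ≈ 1.260 × 10⁷ mm⁴

Decompose the section into non-overlapping parts with the origin at the bottom-left of its bounding rectangle.
Web: 14 × 240, A = 3 360 mm², x = 7 mm, Ī = 54 880 mm⁴.
Top flange (beyond web): 116 × 18, A = 2 088 mm², x = 72 mm, Ī = 2 341 344 mm⁴.
Bottom flange (beyond web): 116 × 18, A = 2 088 mm², x = 72 mm, Ī = 2 341 344 mm⁴.
Centroid: x̄ = ΣA·x / ΣA = 43.0191 mm.
Transfer each piece to the vertical centroidal axis using Ī + A·d² with d = x − 43.0191:
  web: d = -36.0191 mm → contributes +4 414 064 mm⁴
  top flange (beyond web): d = 28.9809 mm → contributes +4 095 039 mm⁴
  bottom flange (beyond web): d = 28.9809 mm → contributes +4 095 039 mm⁴
Total I = 12 604 141 mm⁴.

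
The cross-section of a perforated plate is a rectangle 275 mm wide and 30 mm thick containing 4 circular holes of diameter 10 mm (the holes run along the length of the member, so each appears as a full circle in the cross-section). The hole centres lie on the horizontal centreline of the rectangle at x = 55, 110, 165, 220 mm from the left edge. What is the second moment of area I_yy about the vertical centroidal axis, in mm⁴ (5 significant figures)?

Decompose the section into non-overlapping parts with the origin at the bottom-left of its bounding rectangle.
Plate: 275 × 30, A = 8 250 mm², x = 137.5 mm, Ī = 51 992 188 mm⁴.
Hole 1 (subtracted): ⌀10, A = 78.53982 mm², x = 55 mm, Ī = 490.8739 mm⁴.
Hole 2 (subtracted): ⌀10, A = 78.53982 mm², x = 110 mm, Ī = 490.8739 mm⁴.
Hole 3 (subtracted): ⌀10, A = 78.53982 mm², x = 165 mm, Ī = 490.8739 mm⁴.
Hole 4 (subtracted): ⌀10, A = 78.53982 mm², x = 220 mm, Ī = 490.8739 mm⁴.
By symmetry the centroid is at mid-width, x̄ = 137.5 mm.
Transfer each piece to the vertical centroidal axis using Ī + A·d² with d = x − 137.5:
  plate: d = 0 mm → contributes +51 992 188 mm⁴
  hole 1: d = -82.5 mm → contributes −535052.5 mm⁴
  hole 2: d = -27.5 mm → contributes −59886.61 mm⁴
  hole 3: d = 27.5 mm → contributes −59886.61 mm⁴
  hole 4: d = 82.5 mm → contributes −535052.5 mm⁴
Total I = 50 802 309 mm⁴.

I_yy ≈ 5.0802 × 10⁷ mm⁴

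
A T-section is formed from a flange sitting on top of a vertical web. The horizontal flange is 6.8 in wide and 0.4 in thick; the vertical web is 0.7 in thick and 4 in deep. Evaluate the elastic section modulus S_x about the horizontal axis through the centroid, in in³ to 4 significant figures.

S_x ≈ 3.388 in³

Break the section into simple shapes (no overlaps), measuring from the bottom-left corner of the bounding box.
Flange: 6.8 × 0.4, A = 2.72 in², y = 4.2 in, Ī = 0.0362667 in⁴.
Web: 0.7 × 4, A = 2.8 in², y = 2 in, Ī = 3.73333 in⁴.
Centroid: ȳ = ΣA·y / ΣA = 3.08406 in.
Transfer each piece to the horizontal axis through the centroid using Ī + A·d² with d = y − 3.08406:
  flange: d = 1.11594 in → contributes +3.42356 in⁴
  web: d = -1.08406 in → contributes +7.02384 in⁴
Total I = 10.4474 in⁴.
Extreme fibre distance c = 3.08406 in; S = I/c = 3.38755 in³.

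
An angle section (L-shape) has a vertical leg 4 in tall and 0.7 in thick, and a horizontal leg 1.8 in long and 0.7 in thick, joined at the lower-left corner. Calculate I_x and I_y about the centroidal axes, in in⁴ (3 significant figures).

I_x ≈ 5.41 in⁴, I_y ≈ 0.681 in⁴

Break the section into simple shapes (no overlaps), measuring from the bottom-left corner of the bounding box.
Vertical leg: 0.7 × 4, A = 2.8 in², y = 2 in, Ī = 3.7333 in⁴.
Horizontal leg (remainder): 1.1 × 0.7, A = 0.77 in², y = 0.35 in, Ī = 0.031442 in⁴.
Centroid: ȳ = ΣA·y / ΣA = 1.6441 in.
Transfer each piece to the centroidal x-axis using Ī + A·d² with d = y − 1.6441:
  vertical leg: d = 0.35588 in → contributes +4.088 in⁴
  horizontal leg (remainder): d = -1.2941 in → contributes +1.321 in⁴
Total I = 5.409 in⁴.
For the y-axis: x̄ = 0.54412 in.
Repeating about the centroidal y-axis gives I_y = 0.68115 in⁴.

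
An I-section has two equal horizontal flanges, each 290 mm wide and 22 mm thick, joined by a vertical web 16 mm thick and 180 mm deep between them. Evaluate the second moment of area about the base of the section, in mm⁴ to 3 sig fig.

Break the section into simple shapes (no overlaps), measuring from the bottom-left corner of the bounding box.
Bottom flange: 290 × 22, A = 6 380 mm², y = 11 mm, Ī = 257 327 mm⁴.
Web: 16 × 180, A = 2 880 mm², y = 112 mm, Ī = 7 776 000 mm⁴.
Top flange: 290 × 22, A = 6 380 mm², y = 213 mm, Ī = 257 327 mm⁴.
Transfer each piece to a horizontal axis along the bottom face using Ī + A·d² with d = y − 0:
  bottom flange: d = 11 mm → contributes +1 029 307 mm⁴
  web: d = 112 mm → contributes +43 902 720 mm⁴
  top flange: d = 213 mm → contributes +289 711 547 mm⁴
Total I = 334 643 573 mm⁴.

I_base ≈ 3.35 × 10⁸ mm⁴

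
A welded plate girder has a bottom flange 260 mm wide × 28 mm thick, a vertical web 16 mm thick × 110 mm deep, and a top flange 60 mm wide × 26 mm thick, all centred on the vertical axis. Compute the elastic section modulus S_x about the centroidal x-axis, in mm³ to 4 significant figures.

Treat the section as a set of non-overlapping primitives; coordinates are from the bounding-box lower-left.
Bottom plate: 260 × 28, A = 7 280 mm², y = 14 mm, Ī = 475 627 mm⁴.
Web plate: 16 × 110, A = 1 760 mm², y = 83 mm, Ī = 1 774 667 mm⁴.
Top plate: 60 × 26, A = 1 560 mm², y = 151 mm, Ī = 87 880 mm⁴.
Centroid: ȳ = ΣA·y / ΣA = 45.6189 mm.
Transfer each piece to the centroidal x-axis using Ī + A·d² with d = y − 45.6189:
  bottom plate: d = -31.6189 mm → contributes +7 753 827 mm⁴
  web plate: d = 37.3811 mm → contributes +4 234 001 mm⁴
  top plate: d = 105.381 mm → contributes +17 411 965 mm⁴
Total I = 29 399 794 mm⁴.
Extreme fibre distance c = 118.381 mm; S = I/c = 248 349 mm³.

S_x ≈ 2.483 × 10⁵ mm³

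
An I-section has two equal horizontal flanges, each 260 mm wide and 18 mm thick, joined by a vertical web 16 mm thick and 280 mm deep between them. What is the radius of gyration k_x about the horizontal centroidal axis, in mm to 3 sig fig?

Decompose the section into non-overlapping parts with the origin at the bottom-left of its bounding rectangle.
Bottom flange: 260 × 18, A = 4 680 mm², y = 9 mm, Ī = 126 360 mm⁴.
Web: 16 × 280, A = 4 480 mm², y = 158 mm, Ī = 29 269 333 mm⁴.
Top flange: 260 × 18, A = 4 680 mm², y = 307 mm, Ī = 126 360 mm⁴.
By symmetry the centroid is at mid-height, ȳ = 158 mm.
Transfer each piece to the horizontal centroidal axis using Ī + A·d² with d = y − 158:
  bottom flange: d = -149 mm → contributes +104 027 040 mm⁴
  web: d = 0 mm → contributes +29 269 333 mm⁴
  top flange: d = 149 mm → contributes +104 027 040 mm⁴
Total I = 237 323 413 mm⁴.
Radius of gyration: k = √(I/A) = √(237 323 413 / 13 840) = 130.95 mm.

k_x ≈ 131 mm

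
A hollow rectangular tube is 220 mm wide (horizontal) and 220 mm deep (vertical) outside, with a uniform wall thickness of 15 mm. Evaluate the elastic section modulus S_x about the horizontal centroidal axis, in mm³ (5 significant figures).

Decompose the section into non-overlapping parts with the origin at the bottom-left of its bounding rectangle.
Outer rectangle: 220 × 220, A = 48 400 mm², y = 110 mm, Ī = 195 213 333 mm⁴.
Inner void (subtracted): 190 × 190, A = 36 100 mm², y = 110 mm, Ī = 108 600 833 mm⁴.
By symmetry the centroid is at mid-height, ȳ = 110 mm.
All pieces are centred on the horizontal centroidal axis, so I = ΣĪ (holes subtracted) = 86 612 500 mm⁴.
Extreme fibre distance c = 110 mm; S = I/c = 787386.4 mm³.

S_x ≈ 7.8739 × 10⁵ mm³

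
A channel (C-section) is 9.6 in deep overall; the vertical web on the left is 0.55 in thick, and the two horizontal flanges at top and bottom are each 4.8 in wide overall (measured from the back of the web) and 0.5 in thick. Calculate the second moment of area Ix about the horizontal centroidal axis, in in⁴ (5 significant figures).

Ix ≈ 128.62 in⁴

Decompose the section into non-overlapping parts with the origin at the bottom-left of its bounding rectangle.
Web: 0.55 × 9.6, A = 5.28 in², y = 4.8 in, Ī = 40.5504 in⁴.
Top flange (beyond web): 4.25 × 0.5, A = 2.125 in², y = 9.35 in, Ī = 0.04427083 in⁴.
Bottom flange (beyond web): 4.25 × 0.5, A = 2.125 in², y = 0.25 in, Ī = 0.04427083 in⁴.
By symmetry the centroid is at mid-height, ȳ = 4.8 in.
Transfer each piece to the horizontal centroidal axis using Ī + A·d² with d = y − 4.8:
  web: d = 0 in → contributes +40.5504 in⁴
  top flange (beyond web): d = 4.55 in → contributes +44.03708 in⁴
  bottom flange (beyond web): d = -4.55 in → contributes +44.03708 in⁴
Total I = 128.6246 in⁴.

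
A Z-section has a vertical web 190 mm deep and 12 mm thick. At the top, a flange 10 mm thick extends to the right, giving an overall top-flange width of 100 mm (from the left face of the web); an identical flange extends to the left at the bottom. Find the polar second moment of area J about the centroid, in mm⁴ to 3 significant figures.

J ≈ 2.67 × 10⁷ mm⁴

Break the section into simple shapes (no overlaps), measuring from the bottom-left corner of the bounding box.
Web: 12 × 190, A = 2 280 mm², y = 95 mm, Ī = 6 859 000 mm⁴.
Top flange (beyond web): 88 × 10, A = 880 mm², y = 185 mm, Ī = 7333.3 mm⁴.
Bottom flange (beyond web): 88 × 10, A = 880 mm², y = 5 mm, Ī = 7333.3 mm⁴.
Centroid: ȳ = ΣA·y / ΣA = 95 mm.
Transfer each piece to the centroidal x-axis using Ī + A·d² with d = y − 95:
  web: d = 0 mm → contributes +6 859 000 mm⁴
  top flange (beyond web): d = 90 mm → contributes +7 135 333 mm⁴
  bottom flange (beyond web): d = -90 mm → contributes +7 135 333 mm⁴
Total I = 21 129 667 mm⁴.
For the y-axis: x̄ = 94 mm.
Repeating about the centroidal y-axis gives I_y = 5 563 147 mm⁴.
Polar second moment: J = I_x + I_y = 26 692 813 mm⁴.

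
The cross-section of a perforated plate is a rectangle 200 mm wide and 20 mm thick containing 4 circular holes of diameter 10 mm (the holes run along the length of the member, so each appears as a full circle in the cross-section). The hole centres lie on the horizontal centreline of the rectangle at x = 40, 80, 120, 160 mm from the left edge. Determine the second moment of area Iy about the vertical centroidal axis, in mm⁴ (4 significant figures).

Iy ≈ 1.270 × 10⁷ mm⁴

Split into non-overlapping primitives; take the origin at the lower-left of the bounding box.
Plate: 200 × 20, A = 4 000 mm², x = 100 mm, Ī = 13 333 333 mm⁴.
Hole 1 (subtracted): ⌀10, A = 78.5398 mm², x = 40 mm, Ī = 490.874 mm⁴.
Hole 2 (subtracted): ⌀10, A = 78.5398 mm², x = 80 mm, Ī = 490.874 mm⁴.
Hole 3 (subtracted): ⌀10, A = 78.5398 mm², x = 120 mm, Ī = 490.874 mm⁴.
Hole 4 (subtracted): ⌀10, A = 78.5398 mm², x = 160 mm, Ī = 490.874 mm⁴.
By symmetry the centroid is at mid-width, x̄ = 100 mm.
Transfer each piece to the vertical centroidal axis using Ī + A·d² with d = x − 100:
  plate: d = 0 mm → contributes +13 333 333 mm⁴
  hole 1: d = -60 mm → contributes −283 234 mm⁴
  hole 2: d = -20 mm → contributes −31906.8 mm⁴
  hole 3: d = 20 mm → contributes −31906.8 mm⁴
  hole 4: d = 60 mm → contributes −283 234 mm⁴
Total I = 12 703 051 mm⁴.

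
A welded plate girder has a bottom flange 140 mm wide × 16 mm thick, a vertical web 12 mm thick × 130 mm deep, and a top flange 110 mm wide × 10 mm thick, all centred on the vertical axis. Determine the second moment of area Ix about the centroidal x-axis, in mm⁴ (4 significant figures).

Treat the section as a set of non-overlapping primitives; coordinates are from the bounding-box lower-left.
Bottom plate: 140 × 16, A = 2 240 mm², y = 8 mm, Ī = 47786.7 mm⁴.
Web plate: 12 × 130, A = 1 560 mm², y = 81 mm, Ī = 2 197 000 mm⁴.
Top plate: 110 × 10, A = 1 100 mm², y = 151 mm, Ī = 9166.67 mm⁴.
Centroid: ȳ = ΣA·y / ΣA = 63.3429 mm.
Transfer each piece to the centroidal x-axis using Ī + A·d² with d = y − 63.3429:
  bottom plate: d = -55.3429 mm → contributes +6 908 530 mm⁴
  web plate: d = 17.6571 mm → contributes +2 683 369 mm⁴
  top plate: d = 87.6571 mm → contributes +8 461 319 mm⁴
Total I = 18 053 217 mm⁴.

Ix ≈ 1.805 × 10⁷ mm⁴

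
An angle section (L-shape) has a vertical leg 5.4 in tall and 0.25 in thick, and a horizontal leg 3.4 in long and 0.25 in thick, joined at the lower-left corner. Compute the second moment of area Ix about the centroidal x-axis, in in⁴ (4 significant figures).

Break the section into simple shapes (no overlaps), measuring from the bottom-left corner of the bounding box.
Vertical leg: 0.25 × 5.4, A = 1.35 in², y = 2.7 in, Ī = 3.2805 in⁴.
Horizontal leg (remainder): 3.15 × 0.25, A = 0.7875 in², y = 0.125 in, Ī = 0.00410156 in⁴.
Centroid: ȳ = ΣA·y / ΣA = 1.75132 in.
Transfer each piece to the centroidal x-axis using Ī + A·d² with d = y − 1.75132:
  vertical leg: d = 0.948684 in → contributes +4.4955 in⁴
  horizontal leg (remainder): d = -1.62632 in → contributes +2.08696 in⁴
Total I = 6.58247 in⁴.

Ix ≈ 6.582 in⁴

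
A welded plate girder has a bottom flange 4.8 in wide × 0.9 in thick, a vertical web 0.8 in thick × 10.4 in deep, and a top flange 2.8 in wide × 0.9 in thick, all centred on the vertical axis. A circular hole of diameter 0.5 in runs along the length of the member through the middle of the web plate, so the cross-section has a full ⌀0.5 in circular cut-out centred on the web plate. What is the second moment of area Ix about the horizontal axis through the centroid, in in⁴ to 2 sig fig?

Treat the section as a set of non-overlapping primitives; coordinates are from the bounding-box lower-left.
Bottom plate: 4.8 × 0.9, A = 4.32 in², y = 0.45 in, Ī = 0.2916 in⁴.
Web plate: 0.8 × 10.4, A = 8.32 in², y = 6.1 in, Ī = 74.99 in⁴.
Top plate: 2.8 × 0.9, A = 2.52 in², y = 11.75 in, Ī = 0.1701 in⁴.
Hole (subtracted): ⌀0.5, A = 0.1963 in², y = 6.1 in, Ī = 0.003068 in⁴.
Centroid: ȳ = ΣA·y / ΣA = 5.42 in.
Transfer each piece to the horizontal axis through the centroid using Ī + A·d² with d = y − 5.42:
  bottom plate: d = -4.97 in → contributes +107 in⁴
  web plate: d = 0.6796 in → contributes +78.83 in⁴
  top plate: d = 6.33 in → contributes +101.1 in⁴
  hole: d = 0.6796 in → contributes −0.09377 in⁴
Total I = 286.9 in⁴.

Ix ≈ 290 in⁴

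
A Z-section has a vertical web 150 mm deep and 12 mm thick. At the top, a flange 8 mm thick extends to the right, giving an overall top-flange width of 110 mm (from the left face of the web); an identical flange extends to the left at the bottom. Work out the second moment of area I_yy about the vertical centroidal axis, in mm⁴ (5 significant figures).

Treat the section as a set of non-overlapping primitives; coordinates are from the bounding-box lower-left.
Web: 12 × 150, A = 1 800 mm², x = 104 mm, Ī = 21 600 mm⁴.
Top flange (beyond web): 98 × 8, A = 784 mm², x = 159 mm, Ī = 627461.3 mm⁴.
Bottom flange (beyond web): 98 × 8, A = 784 mm², x = 49 mm, Ī = 627461.3 mm⁴.
Centroid: x̄ = ΣA·x / ΣA = 104 mm.
Transfer each piece to the vertical centroidal axis using Ī + A·d² with d = x − 104:
  web: d = 0 mm → contributes +21 600 mm⁴
  top flange (beyond web): d = 55 mm → contributes +2 999 061 mm⁴
  bottom flange (beyond web): d = -55 mm → contributes +2 999 061 mm⁴
Total I = 6 019 723 mm⁴.

I_yy ≈ 6.0197 × 10⁶ mm⁴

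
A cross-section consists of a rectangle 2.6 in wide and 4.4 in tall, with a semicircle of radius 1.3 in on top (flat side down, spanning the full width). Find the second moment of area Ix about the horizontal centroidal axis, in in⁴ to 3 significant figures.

Split into non-overlapping primitives; take the origin at the lower-left of the bounding box.
Rectangular body: 2.6 × 4.4, A = 11.44 in², y = 2.2 in, Ī = 18.457 in⁴.
Semicircular cap: semicircle r = 1.3, A = 2.6546 in², y = 4.9517 in, Ī = 0.31348 in⁴.
Centroid: ȳ = ΣA·y / ΣA = 2.7183 in.
Transfer each piece to the horizontal centroidal axis using Ī + A·d² with d = y − 2.7183:
  rectangular body: d = -0.51827 in → contributes +21.529 in⁴
  semicircular cap: d = 2.2335 in → contributes +13.556 in⁴
Total I = 35.085 in⁴.

Ix ≈ 35.1 in⁴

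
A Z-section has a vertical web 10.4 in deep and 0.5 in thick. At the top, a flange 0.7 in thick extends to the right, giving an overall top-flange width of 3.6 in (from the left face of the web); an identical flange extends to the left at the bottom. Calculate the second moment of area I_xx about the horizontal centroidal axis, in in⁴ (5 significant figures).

Split into non-overlapping primitives; take the origin at the lower-left of the bounding box.
Web: 0.5 × 10.4, A = 5.2 in², y = 5.2 in, Ī = 46.86933 in⁴.
Top flange (beyond web): 3.1 × 0.7, A = 2.17 in², y = 10.05 in, Ī = 0.08860833 in⁴.
Bottom flange (beyond web): 3.1 × 0.7, A = 2.17 in², y = 0.35 in, Ī = 0.08860833 in⁴.
Centroid: ȳ = ΣA·y / ΣA = 5.2 in.
Transfer each piece to the horizontal centroidal axis using Ī + A·d² with d = y − 5.2:
  web: d = 0 in → contributes +46.86933 in⁴
  top flange (beyond web): d = 4.85 in → contributes +51.13243 in⁴
  bottom flange (beyond web): d = -4.85 in → contributes +51.13243 in⁴
Total I = 149.1342 in⁴.

I_xx ≈ 149.13 in⁴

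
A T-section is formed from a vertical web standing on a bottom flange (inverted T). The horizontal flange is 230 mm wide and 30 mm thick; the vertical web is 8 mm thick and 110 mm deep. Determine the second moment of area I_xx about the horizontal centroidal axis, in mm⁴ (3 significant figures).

I_xx ≈ 5.23 × 10⁶ mm⁴

Treat the section as a set of non-overlapping primitives; coordinates are from the bounding-box lower-left.
Flange: 230 × 30, A = 6 900 mm², y = 15 mm, Ī = 517 500 mm⁴.
Web: 8 × 110, A = 880 mm², y = 85 mm, Ī = 887 333 mm⁴.
Centroid: ȳ = ΣA·y / ΣA = 22.918 mm.
Transfer each piece to the horizontal centroidal axis using Ī + A·d² with d = y − 22.918:
  flange: d = -7.9177 mm → contributes +950 065 mm⁴
  web: d = 62.082 mm → contributes +4 279 036 mm⁴
Total I = 5 229 101 mm⁴.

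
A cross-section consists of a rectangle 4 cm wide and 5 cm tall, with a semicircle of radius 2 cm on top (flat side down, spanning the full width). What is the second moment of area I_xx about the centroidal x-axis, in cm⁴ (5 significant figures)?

Split into non-overlapping primitives; take the origin at the lower-left of the bounding box.
Rectangular body: 4 × 5, A = 20 cm², y = 2.5 cm, Ī = 41.66667 cm⁴.
Semicircular cap: semicircle r = 2, A = 6.283185 cm², y = 5.848826 cm, Ī = 1.756111 cm⁴.
Centroid: ȳ = ΣA·y / ΣA = 3.300561 cm.
Transfer each piece to the centroidal x-axis using Ī + A·d² with d = y − 3.300561:
  rectangular body: d = -0.8005611 cm → contributes +54.48463 cm⁴
  semicircular cap: d = 2.548265 cm → contributes +42.55695 cm⁴
Total I = 97.04158 cm⁴.

I_xx ≈ 97.042 cm⁴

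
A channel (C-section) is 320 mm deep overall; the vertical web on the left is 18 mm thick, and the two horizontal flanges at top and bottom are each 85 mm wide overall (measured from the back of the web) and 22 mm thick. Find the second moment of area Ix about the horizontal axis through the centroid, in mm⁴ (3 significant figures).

Treat the section as a set of non-overlapping primitives; coordinates are from the bounding-box lower-left.
Web: 18 × 320, A = 5 760 mm², y = 160 mm, Ī = 49 152 000 mm⁴.
Top flange (beyond web): 67 × 22, A = 1 474 mm², y = 309 mm, Ī = 59 451 mm⁴.
Bottom flange (beyond web): 67 × 22, A = 1 474 mm², y = 11 mm, Ī = 59 451 mm⁴.
By symmetry the centroid is at mid-height, ȳ = 160 mm.
Transfer each piece to the horizontal axis through the centroid using Ī + A·d² with d = y − 160:
  web: d = 0 mm → contributes +49 152 000 mm⁴
  top flange (beyond web): d = 149 mm → contributes +32 783 725 mm⁴
  bottom flange (beyond web): d = -149 mm → contributes +32 783 725 mm⁴
Total I = 114 719 451 mm⁴.

Ix ≈ 1.15 × 10⁸ mm⁴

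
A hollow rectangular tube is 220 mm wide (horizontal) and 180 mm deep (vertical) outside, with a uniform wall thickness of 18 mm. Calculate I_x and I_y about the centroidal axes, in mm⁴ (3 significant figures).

Split into non-overlapping primitives; take the origin at the lower-left of the bounding box.
Outer rectangle: 220 × 180, A = 39 600 mm², y = 90 mm, Ī = 106 920 000 mm⁴.
Inner void (subtracted): 184 × 144, A = 26 496 mm², y = 90 mm, Ī = 45 785 088 mm⁴.
By symmetry the centroid is at mid-height, ȳ = 90 mm.
All pieces are centred on the centroidal x-axis, so I = ΣĪ (holes subtracted) = 61 134 912 mm⁴.
Repeating about the centroidal y-axis gives I_y = 84 965 952 mm⁴.

I_x ≈ 6.11 × 10⁷ mm⁴, I_y ≈ 8.50 × 10⁷ mm⁴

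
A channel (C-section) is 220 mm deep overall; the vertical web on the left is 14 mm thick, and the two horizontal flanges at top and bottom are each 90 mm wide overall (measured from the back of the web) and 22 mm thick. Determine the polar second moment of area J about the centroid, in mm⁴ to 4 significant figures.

J ≈ 5.024 × 10⁷ mm⁴

Break the section into simple shapes (no overlaps), measuring from the bottom-left corner of the bounding box.
Web: 14 × 220, A = 3 080 mm², y = 110 mm, Ī = 12 422 667 mm⁴.
Top flange (beyond web): 76 × 22, A = 1 672 mm², y = 209 mm, Ī = 67437.3 mm⁴.
Bottom flange (beyond web): 76 × 22, A = 1 672 mm², y = 11 mm, Ī = 67437.3 mm⁴.
By symmetry the centroid is at mid-height, ȳ = 110 mm.
Transfer each piece to the centroidal x-axis using Ī + A·d² with d = y − 110:
  web: d = 0 mm → contributes +12 422 667 mm⁴
  top flange (beyond web): d = 99 mm → contributes +16 454 709 mm⁴
  bottom flange (beyond web): d = -99 mm → contributes +16 454 709 mm⁴
Total I = 45 332 085 mm⁴.
For the y-axis: x̄ = 30.4247 mm.
Repeating about the centroidal y-axis gives I_y = 4 906 543 mm⁴.
Polar second moment: J = I_x + I_y = 50 238 628 mm⁴.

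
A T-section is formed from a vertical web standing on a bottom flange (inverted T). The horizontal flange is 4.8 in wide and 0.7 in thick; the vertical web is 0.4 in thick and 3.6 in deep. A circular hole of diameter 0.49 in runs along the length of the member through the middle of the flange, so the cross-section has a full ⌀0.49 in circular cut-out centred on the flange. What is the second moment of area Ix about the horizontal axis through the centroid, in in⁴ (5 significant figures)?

Ix ≈ 6.2674 in⁴

Break the section into simple shapes (no overlaps), measuring from the bottom-left corner of the bounding box.
Flange: 4.8 × 0.7, A = 3.36 in², y = 0.35 in, Ī = 0.1372 in⁴.
Web: 0.4 × 3.6, A = 1.44 in², y = 2.5 in, Ī = 1.5552 in⁴.
Hole (subtracted): ⌀0.49, A = 0.1885741 in², y = 0.35 in, Ī = 0.00282979 in⁴.
Centroid: ȳ = ΣA·y / ΣA = 1.021376 in.
Transfer each piece to the horizontal axis through the centroid using Ī + A·d² with d = y − 1.021376:
  flange: d = -0.6713759 in → contributes +1.651705 in⁴
  web: d = 1.478624 in → contributes +4.703514 in⁴
  hole: d = -0.6713759 in → contributes −0.08782872 in⁴
Total I = 6.267391 in⁴.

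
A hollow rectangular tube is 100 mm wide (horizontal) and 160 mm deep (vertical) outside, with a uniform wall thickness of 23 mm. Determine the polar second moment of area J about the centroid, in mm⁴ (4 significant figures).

Break the section into simple shapes (no overlaps), measuring from the bottom-left corner of the bounding box.
Outer rectangle: 100 × 160, A = 16 000 mm², y = 80 mm, Ī = 34 133 333 mm⁴.
Inner void (subtracted): 54 × 114, A = 6 156 mm², y = 80 mm, Ī = 6 666 948 mm⁴.
By symmetry the centroid is at mid-height, ȳ = 80 mm.
All pieces are centred on the centroidal x-axis, so I = ΣĪ (holes subtracted) = 27 466 385 mm⁴.
Repeating about the centroidal y-axis gives I_y = 11 837 425 mm⁴.
Polar second moment: J = I_x + I_y = 39 303 811 mm⁴.

J ≈ 3.930 × 10⁷ mm⁴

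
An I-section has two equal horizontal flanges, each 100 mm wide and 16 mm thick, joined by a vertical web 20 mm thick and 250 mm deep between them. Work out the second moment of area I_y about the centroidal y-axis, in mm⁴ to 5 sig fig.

I_y ≈ 2.8333 × 10⁶ mm⁴

Decompose the section into non-overlapping parts with the origin at the bottom-left of its bounding rectangle.
Bottom flange: 100 × 16, A = 1 600 mm², x = 50 mm, Ī = 1 333 333 mm⁴.
Web: 20 × 250, A = 5 000 mm², x = 50 mm, Ī = 166666.7 mm⁴.
Top flange: 100 × 16, A = 1 600 mm², x = 50 mm, Ī = 1 333 333 mm⁴.
By symmetry the centroid is at mid-width, x̄ = 50 mm.
All pieces are centred on the centroidal y-axis, so I = ΣĪ = 2 833 333 mm⁴.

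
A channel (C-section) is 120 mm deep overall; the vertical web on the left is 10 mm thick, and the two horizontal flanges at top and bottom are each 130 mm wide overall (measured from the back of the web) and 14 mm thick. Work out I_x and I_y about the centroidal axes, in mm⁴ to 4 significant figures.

I_x ≈ 1.093 × 10⁷ mm⁴, I_y ≈ 7.778 × 10⁶ mm⁴

Decompose the section into non-overlapping parts with the origin at the bottom-left of its bounding rectangle.
Web: 10 × 120, A = 1 200 mm², y = 60 mm, Ī = 1 440 000 mm⁴.
Top flange (beyond web): 120 × 14, A = 1 680 mm², y = 113 mm, Ī = 27 440 mm⁴.
Bottom flange (beyond web): 120 × 14, A = 1 680 mm², y = 7 mm, Ī = 27 440 mm⁴.
By symmetry the centroid is at mid-height, ȳ = 60 mm.
Transfer each piece to the centroidal x-axis using Ī + A·d² with d = y − 60:
  web: d = 0 mm → contributes +1 440 000 mm⁴
  top flange (beyond web): d = 53 mm → contributes +4 746 560 mm⁴
  bottom flange (beyond web): d = -53 mm → contributes +4 746 560 mm⁴
Total I = 10 933 120 mm⁴.
For the y-axis: x̄ = 52.8947 mm.
Repeating about the centroidal y-axis gives I_y = 7 777 789 mm⁴.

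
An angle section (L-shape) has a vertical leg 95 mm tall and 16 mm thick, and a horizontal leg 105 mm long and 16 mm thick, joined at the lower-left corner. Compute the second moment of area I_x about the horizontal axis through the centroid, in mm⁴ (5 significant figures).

Break the section into simple shapes (no overlaps), measuring from the bottom-left corner of the bounding box.
Vertical leg: 16 × 95, A = 1 520 mm², y = 47.5 mm, Ī = 1 143 167 mm⁴.
Horizontal leg (remainder): 89 × 16, A = 1 424 mm², y = 8 mm, Ī = 30378.67 mm⁴.
Centroid: ȳ = ΣA·y / ΣA = 28.39402 mm.
Transfer each piece to the horizontal axis through the centroid using Ī + A·d² with d = y − 28.39402:
  vertical leg: d = 19.10598 mm → contributes +1 698 025 mm⁴
  horizontal leg (remainder): d = -20.39402 mm → contributes +622643.2 mm⁴
Total I = 2 320 668 mm⁴.

I_x ≈ 2.3207 × 10⁶ mm⁴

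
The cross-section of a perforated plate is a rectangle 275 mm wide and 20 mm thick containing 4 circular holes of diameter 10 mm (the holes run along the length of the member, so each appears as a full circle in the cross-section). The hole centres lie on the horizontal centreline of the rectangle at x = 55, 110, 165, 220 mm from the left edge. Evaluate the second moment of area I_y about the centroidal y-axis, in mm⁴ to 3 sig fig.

Split into non-overlapping primitives; take the origin at the lower-left of the bounding box.
Plate: 275 × 20, A = 5 500 mm², x = 137.5 mm, Ī = 34 661 458 mm⁴.
Hole 1 (subtracted): ⌀10, A = 78.54 mm², x = 55 mm, Ī = 490.87 mm⁴.
Hole 2 (subtracted): ⌀10, A = 78.54 mm², x = 110 mm, Ī = 490.87 mm⁴.
Hole 3 (subtracted): ⌀10, A = 78.54 mm², x = 165 mm, Ī = 490.87 mm⁴.
Hole 4 (subtracted): ⌀10, A = 78.54 mm², x = 220 mm, Ī = 490.87 mm⁴.
By symmetry the centroid is at mid-width, x̄ = 137.5 mm.
Transfer each piece to the centroidal y-axis using Ī + A·d² with d = x − 137.5:
  plate: d = 0 mm → contributes +34 661 458 mm⁴
  hole 1: d = -82.5 mm → contributes −535 052 mm⁴
  hole 2: d = -27.5 mm → contributes −59 887 mm⁴
  hole 3: d = 27.5 mm → contributes −59 887 mm⁴
  hole 4: d = 82.5 mm → contributes −535 052 mm⁴
Total I = 33 471 580 mm⁴.

I_y ≈ 3.35 × 10⁷ mm⁴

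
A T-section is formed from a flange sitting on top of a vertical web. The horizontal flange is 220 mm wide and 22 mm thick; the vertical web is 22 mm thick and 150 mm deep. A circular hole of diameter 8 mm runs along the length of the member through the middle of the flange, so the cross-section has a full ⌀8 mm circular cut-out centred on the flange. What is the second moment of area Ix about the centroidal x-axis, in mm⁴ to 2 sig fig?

Split into non-overlapping primitives; take the origin at the lower-left of the bounding box.
Flange: 220 × 22, A = 4 840 mm², y = 161 mm, Ī = 195 213 mm⁴.
Web: 22 × 150, A = 3 300 mm², y = 75 mm, Ī = 6 187 500 mm⁴.
Hole (subtracted): ⌀8, A = 50.27 mm², y = 161 mm, Ī = 201.1 mm⁴.
Centroid: ȳ = ΣA·y / ΣA = 125.9 mm.
Transfer each piece to the centroidal x-axis using Ī + A·d² with d = y − 125.9:
  flange: d = 35.08 mm → contributes +6 151 857 mm⁴
  web: d = -50.92 mm → contributes +14 743 390 mm⁴
  hole: d = 35.08 mm → contributes −62 063 mm⁴
Total I = 20 833 183 mm⁴.

Ix ≈ 2.1 × 10⁷ mm⁴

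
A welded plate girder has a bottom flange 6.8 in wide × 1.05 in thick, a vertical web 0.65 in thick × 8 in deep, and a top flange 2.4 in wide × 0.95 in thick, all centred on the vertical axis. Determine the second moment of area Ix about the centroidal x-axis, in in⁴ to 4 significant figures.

Ix ≈ 187.0 in⁴

Treat the section as a set of non-overlapping primitives; coordinates are from the bounding-box lower-left.
Bottom plate: 6.8 × 1.05, A = 7.14 in², y = 0.525 in, Ī = 0.655988 in⁴.
Web plate: 0.65 × 8, A = 5.2 in², y = 5.05 in, Ī = 27.7333 in⁴.
Top plate: 2.4 × 0.95, A = 2.28 in², y = 9.525 in, Ī = 0.171475 in⁴.
Centroid: ȳ = ΣA·y / ΣA = 3.538 in.
Transfer each piece to the centroidal x-axis using Ī + A·d² with d = y − 3.538:
  bottom plate: d = -3.013 in → contributes +65.4739 in⁴
  web plate: d = 1.512 in → contributes +39.6213 in⁴
  top plate: d = 5.987 in → contributes +81.8963 in⁴
Total I = 186.992 in⁴.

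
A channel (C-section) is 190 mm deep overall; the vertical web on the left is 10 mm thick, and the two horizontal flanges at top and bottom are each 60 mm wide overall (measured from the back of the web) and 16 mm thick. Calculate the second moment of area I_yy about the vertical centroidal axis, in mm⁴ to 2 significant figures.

Break the section into simple shapes (no overlaps), measuring from the bottom-left corner of the bounding box.
Web: 10 × 190, A = 1 900 mm², x = 5 mm, Ī = 15 833 mm⁴.
Top flange (beyond web): 50 × 16, A = 800 mm², x = 35 mm, Ī = 166 667 mm⁴.
Bottom flange (beyond web): 50 × 16, A = 800 mm², x = 35 mm, Ī = 166 667 mm⁴.
Centroid: x̄ = ΣA·x / ΣA = 18.71 mm.
Transfer each piece to the vertical centroidal axis using Ī + A·d² with d = x − 18.71:
  web: d = -13.71 mm → contributes +373 188 mm⁴
  top flange (beyond web): d = 16.29 mm → contributes +378 846 mm⁴
  bottom flange (beyond web): d = 16.29 mm → contributes +378 846 mm⁴
Total I = 1 130 881 mm⁴.

I_yy ≈ 1.1 × 10⁶ mm⁴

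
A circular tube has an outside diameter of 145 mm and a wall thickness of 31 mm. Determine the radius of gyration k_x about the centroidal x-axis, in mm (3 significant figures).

k_x ≈ 41.8 mm

Break the section into simple shapes (no overlaps), measuring from the bottom-left corner of the bounding box.
Outer circle: ⌀145, A = 16 513 mm², y = 72.5 mm, Ī = 21 699 109 mm⁴.
Bore (subtracted): ⌀83, A = 5410.6 mm², y = 72.5 mm, Ī = 2 329 605 mm⁴.
By symmetry the centroid is at mid-height, ȳ = 72.5 mm.
All pieces are centred on the centroidal x-axis, so I = ΣĪ (holes subtracted) = 19 369 504 mm⁴.
Radius of gyration: k = √(I/A) = √(19 369 504 / 11 102) = 41.769 mm.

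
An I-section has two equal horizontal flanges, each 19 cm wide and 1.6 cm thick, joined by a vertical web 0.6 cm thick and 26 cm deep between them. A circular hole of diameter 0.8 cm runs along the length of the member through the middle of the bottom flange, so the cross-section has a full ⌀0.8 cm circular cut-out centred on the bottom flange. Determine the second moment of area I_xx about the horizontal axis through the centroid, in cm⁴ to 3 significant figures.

I_xx ≈ 1.24 × 10⁴ cm⁴

Decompose the section into non-overlapping parts with the origin at the bottom-left of its bounding rectangle.
Bottom flange: 19 × 1.6, A = 30.4 cm², y = 0.8 cm, Ī = 6.4853 cm⁴.
Web: 0.6 × 26, A = 15.6 cm², y = 14.6 cm, Ī = 878.8 cm⁴.
Top flange: 19 × 1.6, A = 30.4 cm², y = 28.4 cm, Ī = 6.4853 cm⁴.
Hole (subtracted): ⌀0.8, A = 0.50265 cm², y = 0.8 cm, Ī = 0.020106 cm⁴.
Centroid: ȳ = ΣA·y / ΣA = 14.691 cm.
Transfer each piece to the horizontal axis through the centroid using Ī + A·d² with d = y − 14.691:
  bottom flange: d = -13.891 cm → contributes +5872.8 cm⁴
  web: d = -0.091395 cm → contributes +878.93 cm⁴
  top flange: d = 13.709 cm → contributes +5719.4 cm⁴
  hole: d = -13.891 cm → contributes −97.018 cm⁴
Total I = 12 374 cm⁴.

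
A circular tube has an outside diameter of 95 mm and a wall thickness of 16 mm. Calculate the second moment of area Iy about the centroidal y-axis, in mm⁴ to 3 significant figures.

Decompose the section into non-overlapping parts with the origin at the bottom-left of its bounding rectangle.
Outer circle: ⌀95, A = 7088.2 mm², x = 47.5 mm, Ī = 3 998 198 mm⁴.
Bore (subtracted): ⌀63, A = 3117.2 mm², x = 47.5 mm, Ī = 773 272 mm⁴.
By symmetry the centroid is at mid-width, x̄ = 47.5 mm.
All pieces are centred on the centroidal y-axis, so I = ΣĪ (holes subtracted) = 3 224 927 mm⁴.

Iy ≈ 3.22 × 10⁶ mm⁴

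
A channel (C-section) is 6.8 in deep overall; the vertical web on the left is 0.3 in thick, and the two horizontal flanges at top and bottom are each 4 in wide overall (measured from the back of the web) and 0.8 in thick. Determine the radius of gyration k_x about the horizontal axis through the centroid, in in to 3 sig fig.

Treat the section as a set of non-overlapping primitives; coordinates are from the bounding-box lower-left.
Web: 0.3 × 6.8, A = 2.04 in², y = 3.4 in, Ī = 7.8608 in⁴.
Top flange (beyond web): 3.7 × 0.8, A = 2.96 in², y = 6.4 in, Ī = 0.15787 in⁴.
Bottom flange (beyond web): 3.7 × 0.8, A = 2.96 in², y = 0.4 in, Ī = 0.15787 in⁴.
By symmetry the centroid is at mid-height, ȳ = 3.4 in.
Transfer each piece to the horizontal axis through the centroid using Ī + A·d² with d = y − 3.4:
  web: d = 0 in → contributes +7.8608 in⁴
  top flange (beyond web): d = 3 in → contributes +26.798 in⁴
  bottom flange (beyond web): d = -3 in → contributes +26.798 in⁴
Total I = 61.457 in⁴.
Radius of gyration: k = √(I/A) = √(61.457 / 7.96) = 2.7786 in.

k_x ≈ 2.78 in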